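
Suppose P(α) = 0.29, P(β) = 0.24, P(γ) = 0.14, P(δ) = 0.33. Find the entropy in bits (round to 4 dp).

H = −Σ pᵢ log₂ pᵢ.
−0.29·log₂(0.29) = 0.5179
−0.24·log₂(0.24) = 0.4941
−0.14·log₂(0.14) = 0.3971
−0.33·log₂(0.33) = 0.5278
Sum ≈ 1.9370 → 1.9370 bits.

1.9370 bits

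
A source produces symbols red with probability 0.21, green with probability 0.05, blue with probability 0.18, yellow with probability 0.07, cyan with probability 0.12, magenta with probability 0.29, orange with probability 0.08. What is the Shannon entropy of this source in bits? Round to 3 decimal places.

H = −Σ pᵢ log₂ pᵢ.
−0.21·log₂(0.21) = 0.4728
−0.05·log₂(0.05) = 0.2161
−0.18·log₂(0.18) = 0.4453
−0.07·log₂(0.07) = 0.2686
−0.12·log₂(0.12) = 0.3671
−0.29·log₂(0.29) = 0.5179
−0.08·log₂(0.08) = 0.2915
Sum ≈ 2.5793 → 2.579 bits.

2.579 bits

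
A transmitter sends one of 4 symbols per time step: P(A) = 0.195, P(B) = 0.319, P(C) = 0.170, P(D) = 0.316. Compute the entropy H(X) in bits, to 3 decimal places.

1.946 bits

H = −Σ pᵢ log₂ pᵢ.
−0.195·log₂(0.195) = 0.4599
−0.319·log₂(0.319) = 0.5258
−0.170·log₂(0.170) = 0.4346
−0.316·log₂(0.316) = 0.5252
Sum ≈ 1.9455 → 1.946 bits.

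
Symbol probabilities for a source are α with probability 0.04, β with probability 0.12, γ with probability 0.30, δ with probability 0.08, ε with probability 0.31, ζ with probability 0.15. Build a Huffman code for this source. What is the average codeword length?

2.36 bits/symbol

Repeatedly combine the two least-probable nodes; the expected code length is the sum of the merged weights.
merge 1/25 + 2/25 → 3/25
merge 3/25 + 3/25 → 6/25
merge 3/20 + 6/25 → 39/100
merge 3/10 + 31/100 → 61/100
merge 39/100 + 61/100 → 1
L = 3/25 + 6/25 + 39/100 + 61/100 + 1 = 59/25 = 2.36 bits/symbol.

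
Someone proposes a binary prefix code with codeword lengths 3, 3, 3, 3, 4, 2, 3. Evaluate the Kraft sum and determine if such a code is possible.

0.9375; yes

With common denominator 2^4 = 16: Σ 2^(−ℓᵢ) = 2/16 + 2/16 + 2/16 + 2/16 + 1/16 + 4/16 + 2/16 = 15/16 = 0.9375.
Kraft's inequality requires Σ ≤ 1; here Σ = 0.9375 ≤ 1, so such a prefix code exists.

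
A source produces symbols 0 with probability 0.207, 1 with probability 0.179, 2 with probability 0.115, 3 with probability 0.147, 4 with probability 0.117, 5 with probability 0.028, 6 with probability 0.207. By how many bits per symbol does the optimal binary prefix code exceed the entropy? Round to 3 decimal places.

Entropy H = −Σ p log₂ p ≈ 2.6571 bits.
Huffman merges: 7/250+23/200→143/1000; 117/1000+143/1000→13/50; 147/1000+179/1000→163/500; 207/1000+207/1000→207/500; 13/50+163/500→293/500; 207/500+293/500→1. L = 2729/1000 ≈ 2.7290.
L − H = 2.7290 − 2.6571 = 0.072 bits.

0.072 bits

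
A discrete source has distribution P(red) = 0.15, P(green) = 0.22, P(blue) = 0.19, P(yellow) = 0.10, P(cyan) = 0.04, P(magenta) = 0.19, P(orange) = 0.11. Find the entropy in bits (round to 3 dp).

H = −Σ pᵢ log₂ pᵢ.
−0.15·log₂(0.15) = 0.4105
−0.22·log₂(0.22) = 0.4806
−0.19·log₂(0.19) = 0.4552
−0.10·log₂(0.10) = 0.3322
−0.04·log₂(0.04) = 0.1858
−0.19·log₂(0.19) = 0.4552
−0.11·log₂(0.11) = 0.3503
Sum ≈ 2.6698 → 2.670 bits.

2.670 bits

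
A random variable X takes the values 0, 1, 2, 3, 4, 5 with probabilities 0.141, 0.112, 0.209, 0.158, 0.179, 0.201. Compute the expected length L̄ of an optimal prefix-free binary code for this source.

Repeatedly combine the two least-probable nodes; the expected code length is the sum of the merged weights.
merge 14/125 + 141/1000 → 253/1000
merge 79/500 + 179/1000 → 337/1000
merge 201/1000 + 209/1000 → 41/100
merge 253/1000 + 337/1000 → 59/100
merge 41/100 + 59/100 → 1
L = 253/1000 + 337/1000 + 41/100 + 59/100 + 1 = 259/100 = 2.59 bits/symbol.

2.59 bits/symbol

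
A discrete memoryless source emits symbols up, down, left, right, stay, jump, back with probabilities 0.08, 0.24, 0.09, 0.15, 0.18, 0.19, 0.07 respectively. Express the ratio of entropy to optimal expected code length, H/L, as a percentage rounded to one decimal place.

98.5%

Entropy H = −Σ p log₂ p ≈ 2.6779 bits.
Huffman merges: 7/100+2/25→3/20; 9/100+3/20→6/25; 3/20+9/50→33/100; 19/100+6/25→43/100; 6/25+33/100→57/100; 43/100+57/100→1. L = 68/25 ≈ 2.7200.
Efficiency = H/L = 2.6779/2.7200 = 98.5%.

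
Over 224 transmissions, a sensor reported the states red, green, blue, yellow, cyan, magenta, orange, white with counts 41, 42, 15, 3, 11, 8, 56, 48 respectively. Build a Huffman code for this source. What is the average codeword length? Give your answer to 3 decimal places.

2.661 bits/symbol

Probabilities are the counts divided by 224.
Repeatedly combine the two least-probable nodes; the expected code length is the sum of the merged weights.
merge 3/224 + 1/28 → 11/224
merge 11/224 + 11/224 → 11/112
merge 15/224 + 11/112 → 37/224
merge 37/224 + 41/224 → 39/112
merge 3/16 + 3/14 → 45/112
merge 1/4 + 39/112 → 67/112
merge 45/112 + 67/112 → 1
L = 11/224 + 11/112 + 37/224 + 39/112 + 45/112 + 67/112 + 1 = 149/56 ≈ 2.661 bits/symbol.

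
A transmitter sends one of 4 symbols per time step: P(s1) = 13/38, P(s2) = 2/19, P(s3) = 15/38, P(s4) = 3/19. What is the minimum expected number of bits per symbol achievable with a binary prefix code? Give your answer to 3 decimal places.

Repeatedly combine the two least-probable nodes; the expected code length is the sum of the merged weights.
merge 2/19 + 3/19 → 5/19
merge 5/19 + 13/38 → 23/38
merge 15/38 + 23/38 → 1
L = 5/19 + 23/38 + 1 = 71/38 ≈ 1.868 bits/symbol.

1.868 bits/symbol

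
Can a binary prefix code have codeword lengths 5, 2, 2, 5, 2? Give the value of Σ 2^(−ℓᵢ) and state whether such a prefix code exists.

With common denominator 2^5 = 32: Σ 2^(−ℓᵢ) = 1/32 + 8/32 + 8/32 + 1/32 + 8/32 = 26/32 = 0.8125.
Kraft's inequality requires Σ ≤ 1; here Σ = 0.8125 ≤ 1, so such a prefix code exists.

0.8125; yes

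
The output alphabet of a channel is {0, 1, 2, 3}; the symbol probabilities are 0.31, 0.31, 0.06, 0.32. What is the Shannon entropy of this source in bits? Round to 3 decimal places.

H = −Σ pᵢ log₂ pᵢ.
−0.31·log₂(0.31) = 0.5238
−0.31·log₂(0.31) = 0.5238
−0.06·log₂(0.06) = 0.2435
−0.32·log₂(0.32) = 0.5260
Sum ≈ 1.8172 → 1.817 bits.

1.817 bits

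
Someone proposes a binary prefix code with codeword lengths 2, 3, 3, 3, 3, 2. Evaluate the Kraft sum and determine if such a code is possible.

With common denominator 2^3 = 8: Σ 2^(−ℓᵢ) = 2/8 + 1/8 + 1/8 + 1/8 + 1/8 + 2/8 = 8/8 = 1.
Kraft's inequality requires Σ ≤ 1; here Σ = 1 ≤ 1, so such a prefix code exists.

1; yes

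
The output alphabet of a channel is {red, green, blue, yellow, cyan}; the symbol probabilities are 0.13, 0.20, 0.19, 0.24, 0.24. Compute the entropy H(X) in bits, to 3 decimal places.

2.291 bits

H = −Σ pᵢ log₂ pᵢ.
−0.13·log₂(0.13) = 0.3826
−0.20·log₂(0.20) = 0.4644
−0.19·log₂(0.19) = 0.4552
−0.24·log₂(0.24) = 0.4941
−0.24·log₂(0.24) = 0.4941
Sum ≈ 2.2905 → 2.291 bits.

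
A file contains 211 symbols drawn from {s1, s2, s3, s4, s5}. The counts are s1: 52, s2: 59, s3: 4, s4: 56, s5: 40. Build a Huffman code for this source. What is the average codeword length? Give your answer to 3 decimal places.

Probabilities are the counts divided by 211.
Repeatedly combine the two least-probable nodes; the expected code length is the sum of the merged weights.
merge 4/211 + 40/211 → 44/211
merge 44/211 + 52/211 → 96/211
merge 56/211 + 59/211 → 115/211
merge 96/211 + 115/211 → 1
L = 44/211 + 96/211 + 115/211 + 1 = 466/211 ≈ 2.209 bits/symbol.

2.209 bits/symbol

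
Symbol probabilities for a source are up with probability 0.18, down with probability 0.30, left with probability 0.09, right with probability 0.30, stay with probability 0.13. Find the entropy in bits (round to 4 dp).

H = −Σ pᵢ log₂ pᵢ.
−0.18·log₂(0.18) = 0.4453
−0.30·log₂(0.30) = 0.5211
−0.09·log₂(0.09) = 0.3127
−0.30·log₂(0.30) = 0.5211
−0.13·log₂(0.13) = 0.3826
Sum ≈ 2.1828 → 2.1828 bits.

2.1828 bits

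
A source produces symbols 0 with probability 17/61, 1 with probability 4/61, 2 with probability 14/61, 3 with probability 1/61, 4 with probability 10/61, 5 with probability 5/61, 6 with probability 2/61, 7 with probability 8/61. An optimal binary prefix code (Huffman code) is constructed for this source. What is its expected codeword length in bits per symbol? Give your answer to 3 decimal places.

Repeatedly combine the two least-probable nodes; the expected code length is the sum of the merged weights.
merge 1/61 + 2/61 → 3/61
merge 3/61 + 4/61 → 7/61
merge 5/61 + 7/61 → 12/61
merge 8/61 + 10/61 → 18/61
merge 12/61 + 14/61 → 26/61
merge 17/61 + 18/61 → 35/61
merge 26/61 + 35/61 → 1
L = 3/61 + 7/61 + 12/61 + 18/61 + 26/61 + 35/61 + 1 = 162/61 ≈ 2.656 bits/symbol.

2.656 bits/symbol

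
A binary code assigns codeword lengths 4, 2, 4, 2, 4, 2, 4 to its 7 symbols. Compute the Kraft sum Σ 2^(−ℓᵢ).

1

With common denominator 2^4 = 16: Σ 2^(−ℓᵢ) = 1/16 + 4/16 + 1/16 + 4/16 + 1/16 + 4/16 + 1/16 = 16/16 = 1.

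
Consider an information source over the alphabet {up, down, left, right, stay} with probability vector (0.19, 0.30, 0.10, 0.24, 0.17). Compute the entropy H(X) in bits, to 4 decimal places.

H = −Σ pᵢ log₂ pᵢ.
−0.19·log₂(0.19) = 0.4552
−0.30·log₂(0.30) = 0.5211
−0.10·log₂(0.10) = 0.3322
−0.24·log₂(0.24) = 0.4941
−0.17·log₂(0.17) = 0.4346
Sum ≈ 2.2372 → 2.2372 bits.

2.2372 bits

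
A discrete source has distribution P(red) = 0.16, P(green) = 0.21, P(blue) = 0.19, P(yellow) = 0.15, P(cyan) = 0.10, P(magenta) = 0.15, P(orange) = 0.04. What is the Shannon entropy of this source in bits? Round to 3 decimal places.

H = −Σ pᵢ log₂ pᵢ.
−0.16·log₂(0.16) = 0.4230
−0.21·log₂(0.21) = 0.4728
−0.19·log₂(0.19) = 0.4552
−0.15·log₂(0.15) = 0.4105
−0.10·log₂(0.10) = 0.3322
−0.15·log₂(0.15) = 0.4105
−0.04·log₂(0.04) = 0.1858
Sum ≈ 2.6901 → 2.690 bits.

2.690 bits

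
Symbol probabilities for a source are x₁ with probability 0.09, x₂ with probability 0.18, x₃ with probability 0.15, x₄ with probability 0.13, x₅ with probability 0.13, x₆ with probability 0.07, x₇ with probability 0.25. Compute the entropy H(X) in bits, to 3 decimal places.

H = −Σ pᵢ log₂ pᵢ.
−0.09·log₂(0.09) = 0.3127
−0.18·log₂(0.18) = 0.4453
−0.15·log₂(0.15) = 0.4105
−0.13·log₂(0.13) = 0.3826
−0.13·log₂(0.13) = 0.3826
−0.07·log₂(0.07) = 0.2686
−0.25·log₂(0.25) = 0.5000
Sum ≈ 2.7023 → 2.702 bits.

2.702 bits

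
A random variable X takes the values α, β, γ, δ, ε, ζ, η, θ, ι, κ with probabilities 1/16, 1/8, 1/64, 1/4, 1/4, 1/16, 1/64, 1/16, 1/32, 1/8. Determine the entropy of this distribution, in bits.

Each probability is a power of 1/2, so log₂(1/p) is an integer.
H = Σ p·log₂(1/p) = 1/16·4 + 1/8·3 + 1/64·6 + 1/4·2 + 1/4·2 + 1/16·4 + 1/64·6 + 1/16·4 + 1/32·5 + 1/8·3 = 2.84375 bits.

2.84375 bits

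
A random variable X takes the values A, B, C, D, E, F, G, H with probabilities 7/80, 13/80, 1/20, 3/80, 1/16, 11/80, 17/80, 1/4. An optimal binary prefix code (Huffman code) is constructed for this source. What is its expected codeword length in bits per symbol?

2.775 bits/symbol

Repeatedly combine the two least-probable nodes; the expected code length is the sum of the merged weights.
merge 3/80 + 1/20 → 7/80
merge 1/16 + 7/80 → 3/20
merge 7/80 + 11/80 → 9/40
merge 3/20 + 13/80 → 5/16
merge 17/80 + 9/40 → 7/16
merge 1/4 + 5/16 → 9/16
merge 7/16 + 9/16 → 1
L = 7/80 + 3/20 + 9/40 + 5/16 + 7/16 + 9/16 + 1 = 111/40 = 2.775 bits/symbol.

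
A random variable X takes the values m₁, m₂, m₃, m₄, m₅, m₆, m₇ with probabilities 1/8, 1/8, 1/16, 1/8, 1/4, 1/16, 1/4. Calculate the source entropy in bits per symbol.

Each probability is a power of 1/2, so log₂(1/p) is an integer.
H = Σ p·log₂(1/p) = 1/8·3 + 1/8·3 + 1/16·4 + 1/8·3 + 1/4·2 + 1/16·4 + 1/4·2 = 2.625 bits.

2.625 bits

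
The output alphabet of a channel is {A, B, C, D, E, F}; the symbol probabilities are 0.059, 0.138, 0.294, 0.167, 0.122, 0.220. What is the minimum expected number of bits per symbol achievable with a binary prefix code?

2.486 bits/symbol

Repeatedly combine the two least-probable nodes; the expected code length is the sum of the merged weights.
merge 59/1000 + 61/500 → 181/1000
merge 69/500 + 167/1000 → 61/200
merge 181/1000 + 11/50 → 401/1000
merge 147/500 + 61/200 → 599/1000
merge 401/1000 + 599/1000 → 1
L = 181/1000 + 61/200 + 401/1000 + 599/1000 + 1 = 1243/500 = 2.486 bits/symbol.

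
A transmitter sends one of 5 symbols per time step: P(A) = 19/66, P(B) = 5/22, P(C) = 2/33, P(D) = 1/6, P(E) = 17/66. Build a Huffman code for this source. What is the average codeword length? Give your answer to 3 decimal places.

2.227 bits/symbol

Repeatedly combine the two least-probable nodes; the expected code length is the sum of the merged weights.
merge 2/33 + 1/6 → 5/22
merge 5/22 + 5/22 → 5/11
merge 17/66 + 19/66 → 6/11
merge 5/11 + 6/11 → 1
L = 5/22 + 5/11 + 6/11 + 1 = 49/22 ≈ 2.227 bits/symbol.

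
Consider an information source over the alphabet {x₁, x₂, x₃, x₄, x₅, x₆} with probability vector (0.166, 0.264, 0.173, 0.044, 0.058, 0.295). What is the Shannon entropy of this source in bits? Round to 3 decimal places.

H = −Σ pᵢ log₂ pᵢ.
−0.166·log₂(0.166) = 0.4301
−0.264·log₂(0.264) = 0.5072
−0.173·log₂(0.173) = 0.4379
−0.044·log₂(0.044) = 0.1983
−0.058·log₂(0.058) = 0.2383
−0.295·log₂(0.295) = 0.5196
Sum ≈ 2.3313 → 2.331 bits.

2.331 bits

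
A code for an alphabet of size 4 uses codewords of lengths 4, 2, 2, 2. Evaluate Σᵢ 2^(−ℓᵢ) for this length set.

0.8125

With common denominator 2^4 = 16: Σ 2^(−ℓᵢ) = 1/16 + 4/16 + 4/16 + 4/16 = 13/16 = 0.8125.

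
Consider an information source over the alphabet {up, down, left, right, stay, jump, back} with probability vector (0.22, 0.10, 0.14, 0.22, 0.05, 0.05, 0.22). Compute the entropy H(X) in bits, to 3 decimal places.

H = −Σ pᵢ log₂ pᵢ.
−0.22·log₂(0.22) = 0.4806
−0.10·log₂(0.10) = 0.3322
−0.14·log₂(0.14) = 0.3971
−0.22·log₂(0.22) = 0.4806
−0.05·log₂(0.05) = 0.2161
−0.05·log₂(0.05) = 0.2161
−0.22·log₂(0.22) = 0.4806
Sum ≈ 2.6032 → 2.603 bits.

2.603 bits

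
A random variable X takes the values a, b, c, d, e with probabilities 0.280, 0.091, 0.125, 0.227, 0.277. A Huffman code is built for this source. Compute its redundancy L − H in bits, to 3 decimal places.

Entropy H = −Σ p log₂ p ≈ 2.2025 bits.
Huffman merges: 91/1000+1/8→27/125; 27/125+227/1000→443/1000; 277/1000+7/25→557/1000; 443/1000+557/1000→1. L = 277/125 ≈ 2.2160.
L − H = 2.2160 − 2.2025 = 0.013 bits.

0.013 bits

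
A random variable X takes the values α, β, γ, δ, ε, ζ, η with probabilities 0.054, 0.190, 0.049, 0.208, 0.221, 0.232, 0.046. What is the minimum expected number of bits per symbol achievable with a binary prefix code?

2.583 bits/symbol

Repeatedly combine the two least-probable nodes; the expected code length is the sum of the merged weights.
merge 23/500 + 49/1000 → 19/200
merge 27/500 + 19/200 → 149/1000
merge 149/1000 + 19/100 → 339/1000
merge 26/125 + 221/1000 → 429/1000
merge 29/125 + 339/1000 → 571/1000
merge 429/1000 + 571/1000 → 1
L = 19/200 + 149/1000 + 339/1000 + 429/1000 + 571/1000 + 1 = 2583/1000 = 2.583 bits/symbol.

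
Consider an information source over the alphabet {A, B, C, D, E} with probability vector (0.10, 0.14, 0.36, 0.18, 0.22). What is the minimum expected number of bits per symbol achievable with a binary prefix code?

2.24 bits/symbol

Repeatedly combine the two least-probable nodes; the expected code length is the sum of the merged weights.
merge 1/10 + 7/50 → 6/25
merge 9/50 + 11/50 → 2/5
merge 6/25 + 9/25 → 3/5
merge 2/5 + 3/5 → 1
L = 6/25 + 2/5 + 3/5 + 1 = 56/25 = 2.24 bits/symbol.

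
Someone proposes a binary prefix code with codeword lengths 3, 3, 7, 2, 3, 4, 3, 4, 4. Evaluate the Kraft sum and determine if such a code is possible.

With common denominator 2^7 = 128: Σ 2^(−ℓᵢ) = 16/128 + 16/128 + 1/128 + 32/128 + 16/128 + 8/128 + 16/128 + 8/128 + 8/128 = 121/128 = 0.9453125.
Kraft's inequality requires Σ ≤ 1; here Σ = 0.9453125 ≤ 1, so such a prefix code exists.

0.9453125; yes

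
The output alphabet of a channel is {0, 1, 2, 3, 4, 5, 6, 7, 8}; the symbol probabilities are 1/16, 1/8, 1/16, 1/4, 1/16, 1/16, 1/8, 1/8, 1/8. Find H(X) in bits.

Each probability is a power of 1/2, so log₂(1/p) is an integer.
H = Σ p·log₂(1/p) = 1/16·4 + 1/8·3 + 1/16·4 + 1/4·2 + 1/16·4 + 1/16·4 + 1/8·3 + 1/8·3 + 1/8·3 = 3 bits.

3 bits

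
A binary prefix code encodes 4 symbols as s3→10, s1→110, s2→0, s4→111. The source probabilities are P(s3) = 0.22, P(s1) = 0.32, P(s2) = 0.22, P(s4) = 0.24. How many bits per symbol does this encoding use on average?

L̄ = Σ pᵢ·ℓᵢ = 0.22·2 + 0.32·3 + 0.22·1 + 0.24·3 = 2.34 bits/symbol.

2.34 bits/symbol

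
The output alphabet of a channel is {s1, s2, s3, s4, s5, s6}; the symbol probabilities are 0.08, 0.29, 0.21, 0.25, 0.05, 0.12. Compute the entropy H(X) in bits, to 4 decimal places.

H = −Σ pᵢ log₂ pᵢ.
−0.08·log₂(0.08) = 0.2915
−0.29·log₂(0.29) = 0.5179
−0.21·log₂(0.21) = 0.4728
−0.25·log₂(0.25) = 0.5000
−0.05·log₂(0.05) = 0.2161
−0.12·log₂(0.12) = 0.3671
Sum ≈ 2.3654 → 2.3654 bits.

2.3654 bits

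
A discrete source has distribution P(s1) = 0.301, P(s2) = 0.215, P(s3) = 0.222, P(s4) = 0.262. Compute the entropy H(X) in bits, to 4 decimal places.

1.9865 bits

H = −Σ pᵢ log₂ pᵢ.
−0.301·log₂(0.301) = 0.5214
−0.215·log₂(0.215) = 0.4768
−0.222·log₂(0.222) = 0.4820
−0.262·log₂(0.262) = 0.5063
Sum ≈ 1.9865 → 1.9865 bits.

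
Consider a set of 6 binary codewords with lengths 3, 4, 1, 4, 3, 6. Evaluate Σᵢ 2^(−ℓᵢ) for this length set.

With common denominator 2^6 = 64: Σ 2^(−ℓᵢ) = 8/64 + 4/64 + 32/64 + 4/64 + 8/64 + 1/64 = 57/64 = 0.890625.

0.890625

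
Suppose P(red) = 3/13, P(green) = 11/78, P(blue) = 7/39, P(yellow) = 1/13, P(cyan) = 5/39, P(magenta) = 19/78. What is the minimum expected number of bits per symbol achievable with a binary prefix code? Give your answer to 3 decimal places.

Repeatedly combine the two least-probable nodes; the expected code length is the sum of the merged weights.
merge 1/13 + 5/39 → 8/39
merge 11/78 + 7/39 → 25/78
merge 8/39 + 3/13 → 17/39
merge 19/78 + 25/78 → 22/39
merge 17/39 + 22/39 → 1
L = 8/39 + 25/78 + 17/39 + 22/39 + 1 = 197/78 ≈ 2.526 bits/symbol.

2.526 bits/symbol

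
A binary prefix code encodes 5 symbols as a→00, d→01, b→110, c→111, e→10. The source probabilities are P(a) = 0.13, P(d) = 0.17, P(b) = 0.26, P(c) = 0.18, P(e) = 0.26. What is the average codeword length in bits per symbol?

L̄ = Σ pᵢ·ℓᵢ = 0.13·2 + 0.17·2 + 0.26·3 + 0.18·3 + 0.26·2 = 2.44 bits/symbol.

2.44 bits/symbol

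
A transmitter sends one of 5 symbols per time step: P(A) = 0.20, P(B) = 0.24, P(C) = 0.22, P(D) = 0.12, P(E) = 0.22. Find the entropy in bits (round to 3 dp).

H = −Σ pᵢ log₂ pᵢ.
−0.20·log₂(0.20) = 0.4644
−0.24·log₂(0.24) = 0.4941
−0.22·log₂(0.22) = 0.4806
−0.12·log₂(0.12) = 0.3671
−0.22·log₂(0.22) = 0.4806
Sum ≈ 2.2867 → 2.287 bits.

2.287 bits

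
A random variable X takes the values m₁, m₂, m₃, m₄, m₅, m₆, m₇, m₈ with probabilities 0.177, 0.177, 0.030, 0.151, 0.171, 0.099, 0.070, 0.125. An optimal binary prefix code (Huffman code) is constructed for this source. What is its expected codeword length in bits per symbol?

2.923 bits/symbol

Repeatedly combine the two least-probable nodes; the expected code length is the sum of the merged weights.
merge 3/100 + 7/100 → 1/10
merge 99/1000 + 1/10 → 199/1000
merge 1/8 + 151/1000 → 69/250
merge 171/1000 + 177/1000 → 87/250
merge 177/1000 + 199/1000 → 47/125
merge 69/250 + 87/250 → 78/125
merge 47/125 + 78/125 → 1
L = 1/10 + 199/1000 + 69/250 + 87/250 + 47/125 + 78/125 + 1 = 2923/1000 = 2.923 bits/symbol.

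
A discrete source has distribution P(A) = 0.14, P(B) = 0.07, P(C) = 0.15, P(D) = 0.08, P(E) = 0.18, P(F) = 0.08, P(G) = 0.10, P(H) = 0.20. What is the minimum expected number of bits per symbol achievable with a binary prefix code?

Repeatedly combine the two least-probable nodes; the expected code length is the sum of the merged weights.
merge 7/100 + 2/25 → 3/20
merge 2/25 + 1/10 → 9/50
merge 7/50 + 3/20 → 29/100
merge 3/20 + 9/50 → 33/100
merge 9/50 + 1/5 → 19/50
merge 29/100 + 33/100 → 31/50
merge 19/50 + 31/50 → 1
L = 3/20 + 9/50 + 29/100 + 33/100 + 19/50 + 31/50 + 1 = 59/20 = 2.95 bits/symbol.

2.95 bits/symbol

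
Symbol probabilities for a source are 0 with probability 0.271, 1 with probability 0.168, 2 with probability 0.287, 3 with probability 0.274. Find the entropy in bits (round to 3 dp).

1.971 bits

H = −Σ pᵢ log₂ pᵢ.
−0.271·log₂(0.271) = 0.5105
−0.168·log₂(0.168) = 0.4323
−0.287·log₂(0.287) = 0.5169
−0.274·log₂(0.274) = 0.5118
Sum ≈ 1.9714 → 1.971 bits.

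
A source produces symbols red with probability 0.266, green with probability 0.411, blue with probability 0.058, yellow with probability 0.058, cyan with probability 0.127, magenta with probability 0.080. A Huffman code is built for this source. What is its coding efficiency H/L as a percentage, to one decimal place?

98.1%

Entropy H = −Σ p log₂ p ≈ 2.1815 bits.
Huffman merges: 29/500+29/500→29/250; 2/25+29/250→49/250; 127/1000+49/250→323/1000; 133/500+323/1000→589/1000; 411/1000+589/1000→1. L = 278/125 ≈ 2.2240.
Efficiency = H/L = 2.1815/2.2240 = 98.1%.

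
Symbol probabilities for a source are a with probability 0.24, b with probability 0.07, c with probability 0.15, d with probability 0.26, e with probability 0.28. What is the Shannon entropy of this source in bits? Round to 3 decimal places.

2.193 bits

H = −Σ pᵢ log₂ pᵢ.
−0.24·log₂(0.24) = 0.4941
−0.07·log₂(0.07) = 0.2686
−0.15·log₂(0.15) = 0.4105
−0.26·log₂(0.26) = 0.5053
−0.28·log₂(0.28) = 0.5142
Sum ≈ 2.1927 → 2.193 bits.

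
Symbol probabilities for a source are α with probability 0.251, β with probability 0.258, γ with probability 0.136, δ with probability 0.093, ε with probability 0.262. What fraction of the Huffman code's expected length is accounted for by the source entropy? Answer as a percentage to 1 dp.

99.7%

Entropy H = −Σ p log₂ p ≈ 2.2212 bits.
Huffman merges: 93/1000+17/125→229/1000; 229/1000+251/1000→12/25; 129/500+131/500→13/25; 12/25+13/25→1. L = 2229/1000 ≈ 2.2290.
Efficiency = H/L = 2.2212/2.2290 = 99.7%.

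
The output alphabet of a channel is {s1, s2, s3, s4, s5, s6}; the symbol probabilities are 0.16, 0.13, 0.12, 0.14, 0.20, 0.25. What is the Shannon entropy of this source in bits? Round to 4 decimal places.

2.5342 bits

H = −Σ pᵢ log₂ pᵢ.
−0.16·log₂(0.16) = 0.4230
−0.13·log₂(0.13) = 0.3826
−0.12·log₂(0.12) = 0.3671
−0.14·log₂(0.14) = 0.3971
−0.20·log₂(0.20) = 0.4644
−0.25·log₂(0.25) = 0.5000
Sum ≈ 2.5342 → 2.5342 bits.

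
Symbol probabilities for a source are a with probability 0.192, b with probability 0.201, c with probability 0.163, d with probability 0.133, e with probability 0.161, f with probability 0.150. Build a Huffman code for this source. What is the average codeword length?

Repeatedly combine the two least-probable nodes; the expected code length is the sum of the merged weights.
merge 133/1000 + 3/20 → 283/1000
merge 161/1000 + 163/1000 → 81/250
merge 24/125 + 201/1000 → 393/1000
merge 283/1000 + 81/250 → 607/1000
merge 393/1000 + 607/1000 → 1
L = 283/1000 + 81/250 + 393/1000 + 607/1000 + 1 = 2607/1000 = 2.607 bits/symbol.

2.607 bits/symbol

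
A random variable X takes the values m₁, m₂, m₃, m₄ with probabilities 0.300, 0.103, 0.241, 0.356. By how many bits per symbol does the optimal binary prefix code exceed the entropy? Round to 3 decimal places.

Entropy H = −Σ p log₂ p ≈ 1.8841 bits.
Huffman merges: 103/1000+241/1000→43/125; 3/10+43/125→161/250; 89/250+161/250→1. L = 497/250 ≈ 1.9880.
L − H = 1.9880 − 1.8841 = 0.104 bits.

0.104 bits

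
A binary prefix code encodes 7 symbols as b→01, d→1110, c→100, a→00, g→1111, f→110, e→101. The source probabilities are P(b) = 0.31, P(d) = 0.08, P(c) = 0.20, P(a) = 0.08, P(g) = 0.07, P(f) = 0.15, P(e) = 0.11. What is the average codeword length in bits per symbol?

L̄ = Σ pᵢ·ℓᵢ = 0.31·2 + 0.08·4 + 0.20·3 + 0.08·2 + 0.07·4 + 0.15·3 + 0.11·3 = 2.76 bits/symbol.

2.76 bits/symbol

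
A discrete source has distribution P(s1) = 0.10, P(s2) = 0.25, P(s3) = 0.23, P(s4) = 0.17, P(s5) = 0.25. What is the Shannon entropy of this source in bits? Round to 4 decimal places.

2.2544 bits

H = −Σ pᵢ log₂ pᵢ.
−0.10·log₂(0.10) = 0.3322
−0.25·log₂(0.25) = 0.5000
−0.23·log₂(0.23) = 0.4877
−0.17·log₂(0.17) = 0.4346
−0.25·log₂(0.25) = 0.5000
Sum ≈ 2.2544 → 2.2544 bits.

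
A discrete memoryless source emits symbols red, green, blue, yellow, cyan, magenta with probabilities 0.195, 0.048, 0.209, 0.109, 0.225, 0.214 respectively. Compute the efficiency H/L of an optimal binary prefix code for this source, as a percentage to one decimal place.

Entropy H = −Σ p log₂ p ≈ 2.4509 bits.
Huffman merges: 6/125+109/1000→157/1000; 157/1000+39/200→44/125; 209/1000+107/500→423/1000; 9/40+44/125→577/1000; 423/1000+577/1000→1. L = 2509/1000 ≈ 2.5090.
Efficiency = H/L = 2.4509/2.5090 = 97.7%.

97.7%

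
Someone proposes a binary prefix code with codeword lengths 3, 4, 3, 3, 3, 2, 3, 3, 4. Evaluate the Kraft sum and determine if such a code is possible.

With common denominator 2^4 = 16: Σ 2^(−ℓᵢ) = 2/16 + 1/16 + 2/16 + 2/16 + 2/16 + 4/16 + 2/16 + 2/16 + 1/16 = 18/16 = 1.125.
Kraft's inequality requires Σ ≤ 1; here Σ = 1.125 > 1, so no such prefix code exists.

1.125; no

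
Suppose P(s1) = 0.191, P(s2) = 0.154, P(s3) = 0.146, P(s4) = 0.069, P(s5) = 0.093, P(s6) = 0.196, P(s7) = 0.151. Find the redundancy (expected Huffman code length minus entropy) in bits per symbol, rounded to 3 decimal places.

Entropy H = −Σ p log₂ p ≈ 2.7346 bits.
Huffman merges: 69/1000+93/1000→81/500; 73/500+151/1000→297/1000; 77/500+81/500→79/250; 191/1000+49/250→387/1000; 297/1000+79/250→613/1000; 387/1000+613/1000→1. L = 111/40 ≈ 2.7750.
L − H = 2.7750 − 2.7346 = 0.040 bits.

0.040 bits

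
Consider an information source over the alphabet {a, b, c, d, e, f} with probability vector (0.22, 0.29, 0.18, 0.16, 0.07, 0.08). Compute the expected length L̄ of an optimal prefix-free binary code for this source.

Repeatedly combine the two least-probable nodes; the expected code length is the sum of the merged weights.
merge 7/100 + 2/25 → 3/20
merge 3/20 + 4/25 → 31/100
merge 9/50 + 11/50 → 2/5
merge 29/100 + 31/100 → 3/5
merge 2/5 + 3/5 → 1
L = 3/20 + 31/100 + 2/5 + 3/5 + 1 = 123/50 = 2.46 bits/symbol.

2.46 bits/symbol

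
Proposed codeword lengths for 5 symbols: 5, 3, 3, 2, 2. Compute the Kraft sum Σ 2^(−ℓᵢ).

0.78125

With common denominator 2^5 = 32: Σ 2^(−ℓᵢ) = 1/32 + 4/32 + 4/32 + 8/32 + 8/32 = 25/32 = 0.78125.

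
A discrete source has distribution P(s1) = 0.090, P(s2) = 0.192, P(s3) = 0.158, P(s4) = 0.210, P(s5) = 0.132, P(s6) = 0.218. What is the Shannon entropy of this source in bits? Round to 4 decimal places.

2.5279 bits

H = −Σ pᵢ log₂ pᵢ.
−0.090·log₂(0.090) = 0.3127
−0.192·log₂(0.192) = 0.4571
−0.158·log₂(0.158) = 0.4206
−0.210·log₂(0.210) = 0.4728
−0.132·log₂(0.132) = 0.3856
−0.218·log₂(0.218) = 0.4791
Sum ≈ 2.5279 → 2.5279 bits.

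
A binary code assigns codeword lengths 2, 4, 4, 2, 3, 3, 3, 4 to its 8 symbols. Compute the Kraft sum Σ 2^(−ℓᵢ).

With common denominator 2^4 = 16: Σ 2^(−ℓᵢ) = 4/16 + 1/16 + 1/16 + 4/16 + 2/16 + 2/16 + 2/16 + 1/16 = 17/16 = 1.0625.

1.0625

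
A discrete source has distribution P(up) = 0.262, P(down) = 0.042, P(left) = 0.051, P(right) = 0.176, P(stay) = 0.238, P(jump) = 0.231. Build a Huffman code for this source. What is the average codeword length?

Repeatedly combine the two least-probable nodes; the expected code length is the sum of the merged weights.
merge 21/500 + 51/1000 → 93/1000
merge 93/1000 + 22/125 → 269/1000
merge 231/1000 + 119/500 → 469/1000
merge 131/500 + 269/1000 → 531/1000
merge 469/1000 + 531/1000 → 1
L = 93/1000 + 269/1000 + 469/1000 + 531/1000 + 1 = 1181/500 = 2.362 bits/symbol.

2.362 bits/symbol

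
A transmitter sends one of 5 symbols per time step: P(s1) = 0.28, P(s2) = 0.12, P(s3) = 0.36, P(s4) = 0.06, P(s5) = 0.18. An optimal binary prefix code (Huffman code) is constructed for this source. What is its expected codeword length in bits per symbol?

Repeatedly combine the two least-probable nodes; the expected code length is the sum of the merged weights.
merge 3/50 + 3/25 → 9/50
merge 9/50 + 9/50 → 9/25
merge 7/25 + 9/25 → 16/25
merge 9/25 + 16/25 → 1
L = 9/50 + 9/25 + 16/25 + 1 = 109/50 = 2.18 bits/symbol.

2.18 bits/symbol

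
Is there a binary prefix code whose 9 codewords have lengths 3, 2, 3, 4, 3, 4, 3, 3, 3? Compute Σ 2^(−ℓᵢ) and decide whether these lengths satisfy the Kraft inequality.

With common denominator 2^4 = 16: Σ 2^(−ℓᵢ) = 2/16 + 4/16 + 2/16 + 1/16 + 2/16 + 1/16 + 2/16 + 2/16 + 2/16 = 18/16 = 1.125.
Kraft's inequality requires Σ ≤ 1; here Σ = 1.125 > 1, so no such prefix code exists.

1.125; no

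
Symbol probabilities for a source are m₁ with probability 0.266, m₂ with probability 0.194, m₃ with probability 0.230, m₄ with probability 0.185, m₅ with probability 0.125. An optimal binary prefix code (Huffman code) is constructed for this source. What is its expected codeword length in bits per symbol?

Repeatedly combine the two least-probable nodes; the expected code length is the sum of the merged weights.
merge 1/8 + 37/200 → 31/100
merge 97/500 + 23/100 → 53/125
merge 133/500 + 31/100 → 72/125
merge 53/125 + 72/125 → 1
L = 31/100 + 53/125 + 72/125 + 1 = 231/100 = 2.31 bits/symbol.

2.31 bits/symbol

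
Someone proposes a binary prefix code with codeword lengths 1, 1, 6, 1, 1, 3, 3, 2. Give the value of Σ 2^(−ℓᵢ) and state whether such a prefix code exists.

With common denominator 2^6 = 64: Σ 2^(−ℓᵢ) = 32/64 + 32/64 + 1/64 + 32/64 + 32/64 + 8/64 + 8/64 + 16/64 = 161/64 = 2.515625.
Kraft's inequality requires Σ ≤ 1; here Σ = 2.515625 > 1, so no such prefix code exists.

2.515625; no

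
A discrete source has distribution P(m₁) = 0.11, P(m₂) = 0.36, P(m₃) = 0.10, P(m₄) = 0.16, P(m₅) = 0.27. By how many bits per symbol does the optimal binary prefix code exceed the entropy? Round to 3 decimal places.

Entropy H = −Σ p log₂ p ≈ 2.1461 bits.
Huffman merges: 1/10+11/100→21/100; 4/25+21/100→37/100; 27/100+9/25→63/100; 37/100+63/100→1. L = 221/100 ≈ 2.2100.
L − H = 2.2100 − 2.1461 = 0.064 bits.

0.064 bits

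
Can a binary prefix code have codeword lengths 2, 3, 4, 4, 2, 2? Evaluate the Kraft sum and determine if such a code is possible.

With common denominator 2^4 = 16: Σ 2^(−ℓᵢ) = 4/16 + 2/16 + 1/16 + 1/16 + 4/16 + 4/16 = 16/16 = 1.
Kraft's inequality requires Σ ≤ 1; here Σ = 1 ≤ 1, so such a prefix code exists.

1; yes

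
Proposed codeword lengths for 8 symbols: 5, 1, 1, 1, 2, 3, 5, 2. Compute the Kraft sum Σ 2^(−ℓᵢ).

With common denominator 2^5 = 32: Σ 2^(−ℓᵢ) = 1/32 + 16/32 + 16/32 + 16/32 + 8/32 + 4/32 + 1/32 + 8/32 = 70/32 = 2.1875.

2.1875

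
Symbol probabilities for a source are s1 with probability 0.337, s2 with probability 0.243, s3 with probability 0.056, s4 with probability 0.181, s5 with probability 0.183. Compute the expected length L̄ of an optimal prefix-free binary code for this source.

Repeatedly combine the two least-probable nodes; the expected code length is the sum of the merged weights.
merge 7/125 + 181/1000 → 237/1000
merge 183/1000 + 237/1000 → 21/50
merge 243/1000 + 337/1000 → 29/50
merge 21/50 + 29/50 → 1
L = 237/1000 + 21/50 + 29/50 + 1 = 2237/1000 = 2.237 bits/symbol.

2.237 bits/symbol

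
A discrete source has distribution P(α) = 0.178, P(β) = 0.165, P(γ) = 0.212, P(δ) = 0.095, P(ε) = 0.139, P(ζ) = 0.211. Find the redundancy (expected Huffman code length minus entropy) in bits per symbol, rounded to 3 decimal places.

Entropy H = −Σ p log₂ p ≈ 2.5385 bits.
Huffman merges: 19/200+139/1000→117/500; 33/200+89/500→343/1000; 211/1000+53/250→423/1000; 117/500+343/1000→577/1000; 423/1000+577/1000→1. L = 2577/1000 ≈ 2.5770.
L − H = 2.5770 − 2.5385 = 0.038 bits.

0.038 bits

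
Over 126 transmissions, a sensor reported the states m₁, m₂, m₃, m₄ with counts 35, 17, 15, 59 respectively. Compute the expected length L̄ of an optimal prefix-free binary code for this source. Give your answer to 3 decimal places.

Probabilities are the counts divided by 126.
Repeatedly combine the two least-probable nodes; the expected code length is the sum of the merged weights.
merge 5/42 + 17/126 → 16/63
merge 16/63 + 5/18 → 67/126
merge 59/126 + 67/126 → 1
L = 16/63 + 67/126 + 1 = 25/14 ≈ 1.786 bits/symbol.

1.786 bits/symbol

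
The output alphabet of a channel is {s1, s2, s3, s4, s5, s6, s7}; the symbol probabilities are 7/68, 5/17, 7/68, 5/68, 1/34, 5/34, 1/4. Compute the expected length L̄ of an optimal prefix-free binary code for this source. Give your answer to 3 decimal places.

Repeatedly combine the two least-probable nodes; the expected code length is the sum of the merged weights.
merge 1/34 + 5/68 → 7/68
merge 7/68 + 7/68 → 7/34
merge 7/68 + 5/34 → 1/4
merge 7/34 + 1/4 → 31/68
merge 1/4 + 5/17 → 37/68
merge 31/68 + 37/68 → 1
L = 7/68 + 7/34 + 1/4 + 31/68 + 37/68 + 1 = 87/34 ≈ 2.559 bits/symbol.

2.559 bits/symbol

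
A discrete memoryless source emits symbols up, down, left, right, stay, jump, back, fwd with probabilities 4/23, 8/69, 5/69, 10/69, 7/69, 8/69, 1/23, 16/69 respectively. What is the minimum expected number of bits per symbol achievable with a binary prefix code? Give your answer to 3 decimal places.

2.884 bits/symbol

Repeatedly combine the two least-probable nodes; the expected code length is the sum of the merged weights.
merge 1/23 + 5/69 → 8/69
merge 7/69 + 8/69 → 5/23
merge 8/69 + 8/69 → 16/69
merge 10/69 + 4/23 → 22/69
merge 5/23 + 16/69 → 31/69
merge 16/69 + 22/69 → 38/69
merge 31/69 + 38/69 → 1
L = 8/69 + 5/23 + 16/69 + 22/69 + 31/69 + 38/69 + 1 = 199/69 ≈ 2.884 bits/symbol.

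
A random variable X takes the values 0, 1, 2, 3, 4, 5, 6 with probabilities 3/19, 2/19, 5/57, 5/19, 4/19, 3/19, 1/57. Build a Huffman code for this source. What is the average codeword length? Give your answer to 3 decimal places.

Repeatedly combine the two least-probable nodes; the expected code length is the sum of the merged weights.
merge 1/57 + 5/57 → 2/19
merge 2/19 + 2/19 → 4/19
merge 3/19 + 3/19 → 6/19
merge 4/19 + 4/19 → 8/19
merge 5/19 + 6/19 → 11/19
merge 8/19 + 11/19 → 1
L = 2/19 + 4/19 + 6/19 + 8/19 + 11/19 + 1 = 50/19 ≈ 2.632 bits/symbol.

2.632 bits/symbol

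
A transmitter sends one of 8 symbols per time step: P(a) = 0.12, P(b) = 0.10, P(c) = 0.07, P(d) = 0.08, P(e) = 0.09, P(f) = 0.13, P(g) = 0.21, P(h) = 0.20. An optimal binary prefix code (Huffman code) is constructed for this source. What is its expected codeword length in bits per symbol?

2.93 bits/symbol

Repeatedly combine the two least-probable nodes; the expected code length is the sum of the merged weights.
merge 7/100 + 2/25 → 3/20
merge 9/100 + 1/10 → 19/100
merge 3/25 + 13/100 → 1/4
merge 3/20 + 19/100 → 17/50
merge 1/5 + 21/100 → 41/100
merge 1/4 + 17/50 → 59/100
merge 41/100 + 59/100 → 1
L = 3/20 + 19/100 + 1/4 + 17/50 + 41/100 + 59/100 + 1 = 293/100 = 2.93 bits/symbol.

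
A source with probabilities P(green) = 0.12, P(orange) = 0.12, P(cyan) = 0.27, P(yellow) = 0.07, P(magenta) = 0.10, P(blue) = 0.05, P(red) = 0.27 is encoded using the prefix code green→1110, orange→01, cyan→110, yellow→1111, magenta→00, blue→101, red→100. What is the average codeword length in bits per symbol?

L̄ = Σ pᵢ·ℓᵢ = 0.12·4 + 0.12·2 + 0.27·3 + 0.07·4 + 0.10·2 + 0.05·3 + 0.27·3 = 2.97 bits/symbol.

2.97 bits/symbol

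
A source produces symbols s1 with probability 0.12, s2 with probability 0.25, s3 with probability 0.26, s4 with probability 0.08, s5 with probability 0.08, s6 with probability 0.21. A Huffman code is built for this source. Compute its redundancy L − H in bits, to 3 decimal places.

Entropy H = −Σ p log₂ p ≈ 2.4282 bits.
Huffman merges: 2/25+2/25→4/25; 3/25+4/25→7/25; 21/100+1/4→23/50; 13/50+7/25→27/50; 23/50+27/50→1. L = 61/25 ≈ 2.4400.
L − H = 2.4400 − 2.4282 = 0.012 bits.

0.012 bits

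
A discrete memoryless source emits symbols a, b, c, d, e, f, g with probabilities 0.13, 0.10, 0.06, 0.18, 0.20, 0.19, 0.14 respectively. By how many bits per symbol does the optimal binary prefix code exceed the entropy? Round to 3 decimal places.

0.050 bits

Entropy H = −Σ p log₂ p ≈ 2.7204 bits.
Huffman merges: 3/50+1/10→4/25; 13/100+7/50→27/100; 4/25+9/50→17/50; 19/100+1/5→39/100; 27/100+17/50→61/100; 39/100+61/100→1. L = 277/100 ≈ 2.7700.
L − H = 2.7700 − 2.7204 = 0.050 bits.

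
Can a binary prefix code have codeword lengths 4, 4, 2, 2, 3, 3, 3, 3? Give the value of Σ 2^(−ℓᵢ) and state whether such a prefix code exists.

1.125; no

With common denominator 2^4 = 16: Σ 2^(−ℓᵢ) = 1/16 + 1/16 + 4/16 + 4/16 + 2/16 + 2/16 + 2/16 + 2/16 = 18/16 = 1.125.
Kraft's inequality requires Σ ≤ 1; here Σ = 1.125 > 1, so no such prefix code exists.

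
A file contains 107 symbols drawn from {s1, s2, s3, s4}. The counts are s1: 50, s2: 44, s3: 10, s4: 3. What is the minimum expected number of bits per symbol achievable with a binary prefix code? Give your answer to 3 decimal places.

1.654 bits/symbol

Probabilities are the counts divided by 107.
Repeatedly combine the two least-probable nodes; the expected code length is the sum of the merged weights.
merge 3/107 + 10/107 → 13/107
merge 13/107 + 44/107 → 57/107
merge 50/107 + 57/107 → 1
L = 13/107 + 57/107 + 1 = 177/107 ≈ 1.654 bits/symbol.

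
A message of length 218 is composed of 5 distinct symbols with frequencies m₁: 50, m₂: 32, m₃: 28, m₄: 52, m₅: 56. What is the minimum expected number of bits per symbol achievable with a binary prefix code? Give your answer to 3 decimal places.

Probabilities are the counts divided by 218.
Repeatedly combine the two least-probable nodes; the expected code length is the sum of the merged weights.
merge 14/109 + 16/109 → 30/109
merge 25/109 + 26/109 → 51/109
merge 28/109 + 30/109 → 58/109
merge 51/109 + 58/109 → 1
L = 30/109 + 51/109 + 58/109 + 1 = 248/109 ≈ 2.275 bits/symbol.

2.275 bits/symbol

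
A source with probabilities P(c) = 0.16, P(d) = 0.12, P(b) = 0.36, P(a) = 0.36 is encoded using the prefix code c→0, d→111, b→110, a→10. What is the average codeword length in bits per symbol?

2.32 bits/symbol

L̄ = Σ pᵢ·ℓᵢ = 0.16·1 + 0.12·3 + 0.36·3 + 0.36·2 = 2.32 bits/symbol.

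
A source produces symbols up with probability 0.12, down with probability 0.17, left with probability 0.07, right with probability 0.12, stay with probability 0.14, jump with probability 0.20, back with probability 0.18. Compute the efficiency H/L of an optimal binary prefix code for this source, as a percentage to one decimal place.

98.0%

Entropy H = −Σ p log₂ p ≈ 2.7441 bits.
Huffman merges: 7/100+3/25→19/100; 3/25+7/50→13/50; 17/100+9/50→7/20; 19/100+1/5→39/100; 13/50+7/20→61/100; 39/100+61/100→1. L = 14/5 ≈ 2.8000.
Efficiency = H/L = 2.7441/2.8000 = 98.0%.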